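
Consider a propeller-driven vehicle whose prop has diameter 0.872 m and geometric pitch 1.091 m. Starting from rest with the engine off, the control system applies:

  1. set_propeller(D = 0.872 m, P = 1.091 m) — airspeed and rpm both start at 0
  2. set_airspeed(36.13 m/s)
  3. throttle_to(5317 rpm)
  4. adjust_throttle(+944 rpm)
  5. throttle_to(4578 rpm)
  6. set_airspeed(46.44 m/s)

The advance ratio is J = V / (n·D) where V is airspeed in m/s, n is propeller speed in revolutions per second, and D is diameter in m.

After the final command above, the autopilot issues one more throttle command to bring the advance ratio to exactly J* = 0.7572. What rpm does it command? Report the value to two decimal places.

rpm = 4220.04

set_propeller: D = 0.872 m, P = 1.091 m (p = P/D = 1.251147); state ← (V=0, rpm=0)
set_airspeed(36.13): V ← 36.13 m/s
throttle_to(5317): rpm ← 5317
adjust_throttle(+944): rpm ← 5317 +944 = 6261
throttle_to(4578): rpm ← 4578
set_airspeed(46.44): V ← 46.44 m/s
final state: V = 46.44 m/s, rpm = 4578 → n = rpm/60 = 76.300000 rev/s
target J* = 0.7572; solve J* = V/(n·D) for n: n = V/(J*·D) = 46.44/(0.7572 × 0.872) = 70.333968 rev/s
rpm = 60·n = 4220.038093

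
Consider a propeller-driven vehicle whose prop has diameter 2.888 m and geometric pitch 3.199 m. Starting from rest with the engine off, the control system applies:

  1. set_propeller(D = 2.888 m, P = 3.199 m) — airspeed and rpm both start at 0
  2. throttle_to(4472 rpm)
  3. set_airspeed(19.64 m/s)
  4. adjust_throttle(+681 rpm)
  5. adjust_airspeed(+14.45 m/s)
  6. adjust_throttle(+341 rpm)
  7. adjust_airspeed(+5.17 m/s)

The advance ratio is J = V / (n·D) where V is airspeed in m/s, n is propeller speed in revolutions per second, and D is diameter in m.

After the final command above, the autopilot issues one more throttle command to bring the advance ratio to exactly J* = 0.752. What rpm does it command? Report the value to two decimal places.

rpm = 1084.64

set_propeller: D = 2.888 m, P = 3.199 m (p = P/D = 1.107687); state ← (V=0, rpm=0)
throttle_to(4472): rpm ← 4472
set_airspeed(19.64): V ← 19.64 m/s
adjust_throttle(+681): rpm ← 4472 +681 = 5153
adjust_airspeed(+14.45): V ← 19.64 +14.45 = 34.09 m/s
adjust_throttle(+341): rpm ← 5153 +341 = 5494
adjust_airspeed(+5.17): V ← 34.09 +5.17 = 39.26 m/s
final state: V = 39.26 m/s, rpm = 5494 → n = rpm/60 = 91.566667 rev/s
target J* = 0.752; solve J* = V/(n·D) for n: n = V/(J*·D) = 39.26/(0.752 × 2.888) = 18.077371 rev/s
rpm = 60·n = 1084.642247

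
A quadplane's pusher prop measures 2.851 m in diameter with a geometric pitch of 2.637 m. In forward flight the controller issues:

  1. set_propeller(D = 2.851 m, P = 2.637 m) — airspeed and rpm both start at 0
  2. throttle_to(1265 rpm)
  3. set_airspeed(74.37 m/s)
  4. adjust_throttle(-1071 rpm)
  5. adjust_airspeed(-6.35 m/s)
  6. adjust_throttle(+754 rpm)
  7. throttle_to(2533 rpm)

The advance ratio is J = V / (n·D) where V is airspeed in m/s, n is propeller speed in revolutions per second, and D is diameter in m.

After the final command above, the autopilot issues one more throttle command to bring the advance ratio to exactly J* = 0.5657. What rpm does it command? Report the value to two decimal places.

rpm = 2530.49

set_propeller: D = 2.851 m, P = 2.637 m (p = P/D = 0.924939); state ← (V=0, rpm=0)
throttle_to(1265): rpm ← 1265
set_airspeed(74.37): V ← 74.37 m/s
adjust_throttle(-1071): rpm ← 1265 -1071 = 194
adjust_airspeed(-6.35): V ← 74.37 -6.35 = 68.02 m/s
adjust_throttle(+754): rpm ← 194 +754 = 948
throttle_to(2533): rpm ← 2533
final state: V = 68.02 m/s, rpm = 2533 → n = rpm/60 = 42.216667 rev/s
target J* = 0.5657; solve J* = V/(n·D) for n: n = V/(J*·D) = 68.02/(0.5657 × 2.851) = 42.174819 rev/s
rpm = 60·n = 2530.489164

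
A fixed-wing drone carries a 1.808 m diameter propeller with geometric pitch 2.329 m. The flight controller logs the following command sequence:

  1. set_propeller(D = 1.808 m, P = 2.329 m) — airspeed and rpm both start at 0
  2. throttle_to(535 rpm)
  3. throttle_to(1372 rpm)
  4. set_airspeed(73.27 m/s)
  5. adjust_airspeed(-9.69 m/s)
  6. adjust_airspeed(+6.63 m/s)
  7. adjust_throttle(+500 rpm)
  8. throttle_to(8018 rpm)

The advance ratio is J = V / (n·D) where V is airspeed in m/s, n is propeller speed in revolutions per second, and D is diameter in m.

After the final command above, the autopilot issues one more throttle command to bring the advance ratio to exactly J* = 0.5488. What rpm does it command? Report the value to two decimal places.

set_propeller: D = 1.808 m, P = 2.329 m (p = P/D = 1.288164); state ← (V=0, rpm=0)
throttle_to(535): rpm ← 535
throttle_to(1372): rpm ← 1372
set_airspeed(73.27): V ← 73.27 m/s
adjust_airspeed(-9.69): V ← 73.27 -9.69 = 63.58 m/s
adjust_airspeed(+6.63): V ← 63.58 +6.63 = 70.21 m/s
adjust_throttle(+500): rpm ← 1372 +500 = 1872
throttle_to(8018): rpm ← 8018
final state: V = 70.21 m/s, rpm = 8018 → n = rpm/60 = 133.633333 rev/s
target J* = 0.5488; solve J* = V/(n·D) for n: n = V/(J*·D) = 70.21/(0.5488 × 1.808) = 70.759775 rev/s
rpm = 60·n = 4245.586509

rpm = 4245.59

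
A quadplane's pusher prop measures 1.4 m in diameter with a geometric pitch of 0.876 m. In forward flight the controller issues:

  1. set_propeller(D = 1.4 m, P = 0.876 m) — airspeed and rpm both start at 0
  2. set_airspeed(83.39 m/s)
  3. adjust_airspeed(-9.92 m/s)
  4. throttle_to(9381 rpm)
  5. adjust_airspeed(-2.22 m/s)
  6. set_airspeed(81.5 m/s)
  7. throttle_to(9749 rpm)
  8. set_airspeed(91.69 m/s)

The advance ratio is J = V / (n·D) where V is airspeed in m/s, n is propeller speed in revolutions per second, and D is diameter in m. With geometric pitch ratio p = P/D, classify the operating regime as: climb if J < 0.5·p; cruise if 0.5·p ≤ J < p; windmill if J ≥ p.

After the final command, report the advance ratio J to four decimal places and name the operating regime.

J = 0.4031, regime = cruise

set_propeller: D = 1.4 m, P = 0.876 m (p = P/D = 0.625714); state ← (V=0, rpm=0)
set_airspeed(83.39): V ← 83.39 m/s
adjust_airspeed(-9.92): V ← 83.39 -9.92 = 73.47 m/s
throttle_to(9381): rpm ← 9381
adjust_airspeed(-2.22): V ← 73.47 -2.22 = 71.25 m/s
set_airspeed(81.5): V ← 81.5 m/s
throttle_to(9749): rpm ← 9749
set_airspeed(91.69): V ← 91.69 m/s
final state: V = 91.69 m/s, rpm = 9749 → n = rpm/60 = 162.483333 rev/s
J = V / (n·D) = 91.69 / (162.483333 × 1.4) = 0.403074
regime bands: climb J<0.3129 | cruise [0.3129, 0.6257) | windmill J≥0.6257
J = 0.4031 → cruise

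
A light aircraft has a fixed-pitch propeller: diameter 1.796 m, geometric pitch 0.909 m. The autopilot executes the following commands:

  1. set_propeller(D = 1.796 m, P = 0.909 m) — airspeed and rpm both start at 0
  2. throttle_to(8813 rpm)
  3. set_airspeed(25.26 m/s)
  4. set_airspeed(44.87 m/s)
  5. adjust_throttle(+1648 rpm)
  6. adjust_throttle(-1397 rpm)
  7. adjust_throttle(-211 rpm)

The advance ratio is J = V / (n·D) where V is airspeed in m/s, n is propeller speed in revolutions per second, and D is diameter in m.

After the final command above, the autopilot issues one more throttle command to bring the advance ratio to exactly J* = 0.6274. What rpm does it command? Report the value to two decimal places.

set_propeller: D = 1.796 m, P = 0.909 m (p = P/D = 0.506125); state ← (V=0, rpm=0)
throttle_to(8813): rpm ← 8813
set_airspeed(25.26): V ← 25.26 m/s
set_airspeed(44.87): V ← 44.87 m/s
adjust_throttle(+1648): rpm ← 8813 +1648 = 10461
adjust_throttle(-1397): rpm ← 10461 -1397 = 9064
adjust_throttle(-211): rpm ← 9064 -211 = 8853
final state: V = 44.87 m/s, rpm = 8853 → n = rpm/60 = 147.550000 rev/s
target J* = 0.6274; solve J* = V/(n·D) for n: n = V/(J*·D) = 44.87/(0.6274 × 1.796) = 39.820364 rev/s
rpm = 60·n = 2389.221825

rpm = 2389.22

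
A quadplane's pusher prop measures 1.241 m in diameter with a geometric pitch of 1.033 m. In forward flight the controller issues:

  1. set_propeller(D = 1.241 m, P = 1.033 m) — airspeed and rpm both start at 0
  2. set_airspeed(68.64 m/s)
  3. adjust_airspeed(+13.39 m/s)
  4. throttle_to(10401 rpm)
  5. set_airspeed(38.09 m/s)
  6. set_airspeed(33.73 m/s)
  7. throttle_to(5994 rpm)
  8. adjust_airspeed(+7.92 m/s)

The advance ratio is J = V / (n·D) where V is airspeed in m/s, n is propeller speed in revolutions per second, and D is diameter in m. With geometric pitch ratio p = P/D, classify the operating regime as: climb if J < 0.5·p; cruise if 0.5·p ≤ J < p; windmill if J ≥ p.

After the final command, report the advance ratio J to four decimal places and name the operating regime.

J = 0.3360, regime = climb

set_propeller: D = 1.241 m, P = 1.033 m (p = P/D = 0.832393); state ← (V=0, rpm=0)
set_airspeed(68.64): V ← 68.64 m/s
adjust_airspeed(+13.39): V ← 68.64 +13.39 = 82.03 m/s
throttle_to(10401): rpm ← 10401
set_airspeed(38.09): V ← 38.09 m/s
set_airspeed(33.73): V ← 33.73 m/s
throttle_to(5994): rpm ← 5994
adjust_airspeed(+7.92): V ← 33.73 +7.92 = 41.65 m/s
final state: V = 41.65 m/s, rpm = 5994 → n = rpm/60 = 99.900000 rev/s
J = V / (n·D) = 41.65 / (99.900000 × 1.241) = 0.335952
regime bands: climb J<0.4162 | cruise [0.4162, 0.8324) | windmill J≥0.8324
J = 0.3360 → climb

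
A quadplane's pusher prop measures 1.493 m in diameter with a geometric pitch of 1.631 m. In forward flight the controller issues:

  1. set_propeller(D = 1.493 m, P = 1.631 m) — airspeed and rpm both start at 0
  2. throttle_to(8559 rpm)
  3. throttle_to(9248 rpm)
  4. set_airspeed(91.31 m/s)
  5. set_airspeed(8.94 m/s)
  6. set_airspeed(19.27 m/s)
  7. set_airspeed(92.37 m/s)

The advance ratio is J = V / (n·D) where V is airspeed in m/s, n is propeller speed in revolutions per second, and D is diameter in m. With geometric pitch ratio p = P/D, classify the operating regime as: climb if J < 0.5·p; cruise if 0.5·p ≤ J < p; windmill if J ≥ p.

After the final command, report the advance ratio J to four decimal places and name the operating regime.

set_propeller: D = 1.493 m, P = 1.631 m (p = P/D = 1.092431); state ← (V=0, rpm=0)
throttle_to(8559): rpm ← 8559
throttle_to(9248): rpm ← 9248
set_airspeed(91.31): V ← 91.31 m/s
set_airspeed(8.94): V ← 8.94 m/s
set_airspeed(19.27): V ← 19.27 m/s
set_airspeed(92.37): V ← 92.37 m/s
final state: V = 92.37 m/s, rpm = 9248 → n = rpm/60 = 154.133333 rev/s
J = V / (n·D) = 92.37 / (154.133333 × 1.493) = 0.401397
regime bands: climb J<0.5462 | cruise [0.5462, 1.0924) | windmill J≥1.0924
J = 0.4014 → climb

J = 0.4014, regime = climb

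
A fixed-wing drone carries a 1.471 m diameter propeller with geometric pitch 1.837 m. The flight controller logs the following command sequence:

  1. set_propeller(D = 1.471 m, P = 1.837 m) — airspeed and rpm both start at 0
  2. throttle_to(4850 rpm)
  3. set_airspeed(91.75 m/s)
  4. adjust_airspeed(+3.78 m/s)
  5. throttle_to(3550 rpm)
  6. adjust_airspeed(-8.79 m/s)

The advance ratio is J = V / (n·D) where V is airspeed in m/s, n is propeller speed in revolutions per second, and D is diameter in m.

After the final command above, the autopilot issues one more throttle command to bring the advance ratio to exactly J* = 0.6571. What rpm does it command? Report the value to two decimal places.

set_propeller: D = 1.471 m, P = 1.837 m (p = P/D = 1.248810); state ← (V=0, rpm=0)
throttle_to(4850): rpm ← 4850
set_airspeed(91.75): V ← 91.75 m/s
adjust_airspeed(+3.78): V ← 91.75 +3.78 = 95.53 m/s
throttle_to(3550): rpm ← 3550
adjust_airspeed(-8.79): V ← 95.53 -8.79 = 86.74 m/s
final state: V = 86.74 m/s, rpm = 3550 → n = rpm/60 = 59.166667 rev/s
target J* = 0.6571; solve J* = V/(n·D) for n: n = V/(J*·D) = 86.74/(0.6571 × 1.471) = 89.737771 rev/s
rpm = 60·n = 5384.266260

rpm = 5384.27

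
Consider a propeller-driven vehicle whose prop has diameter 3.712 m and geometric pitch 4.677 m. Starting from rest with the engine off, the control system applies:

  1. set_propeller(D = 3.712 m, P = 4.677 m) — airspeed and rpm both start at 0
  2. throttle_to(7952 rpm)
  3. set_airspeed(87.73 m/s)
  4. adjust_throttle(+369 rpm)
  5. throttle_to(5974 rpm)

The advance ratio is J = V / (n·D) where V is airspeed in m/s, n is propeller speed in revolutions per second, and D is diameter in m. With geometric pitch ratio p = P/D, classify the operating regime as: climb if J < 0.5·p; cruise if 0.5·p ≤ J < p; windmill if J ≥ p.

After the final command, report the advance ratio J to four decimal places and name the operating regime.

J = 0.2374, regime = climb

set_propeller: D = 3.712 m, P = 4.677 m (p = P/D = 1.259968); state ← (V=0, rpm=0)
throttle_to(7952): rpm ← 7952
set_airspeed(87.73): V ← 87.73 m/s
adjust_throttle(+369): rpm ← 7952 +369 = 8321
throttle_to(5974): rpm ← 5974
final state: V = 87.73 m/s, rpm = 5974 → n = rpm/60 = 99.566667 rev/s
J = V / (n·D) = 87.73 / (99.566667 × 3.712) = 0.237370
regime bands: climb J<0.6300 | cruise [0.6300, 1.2600) | windmill J≥1.2600
J = 0.2374 → climb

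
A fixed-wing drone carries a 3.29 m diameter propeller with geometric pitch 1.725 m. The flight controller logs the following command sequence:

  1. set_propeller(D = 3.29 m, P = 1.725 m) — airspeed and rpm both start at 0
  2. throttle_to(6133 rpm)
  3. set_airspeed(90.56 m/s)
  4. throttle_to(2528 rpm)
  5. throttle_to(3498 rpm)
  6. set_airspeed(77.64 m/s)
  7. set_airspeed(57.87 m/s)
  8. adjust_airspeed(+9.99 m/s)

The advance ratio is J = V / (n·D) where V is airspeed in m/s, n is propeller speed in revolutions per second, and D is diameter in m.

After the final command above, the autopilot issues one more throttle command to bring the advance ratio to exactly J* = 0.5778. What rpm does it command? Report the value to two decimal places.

rpm = 2141.86

set_propeller: D = 3.29 m, P = 1.725 m (p = P/D = 0.524316); state ← (V=0, rpm=0)
throttle_to(6133): rpm ← 6133
set_airspeed(90.56): V ← 90.56 m/s
throttle_to(2528): rpm ← 2528
throttle_to(3498): rpm ← 3498
set_airspeed(77.64): V ← 77.64 m/s
set_airspeed(57.87): V ← 57.87 m/s
adjust_airspeed(+9.99): V ← 57.87 +9.99 = 67.86 m/s
final state: V = 67.86 m/s, rpm = 3498 → n = rpm/60 = 58.300000 rev/s
target J* = 0.5778; solve J* = V/(n·D) for n: n = V/(J*·D) = 67.86/(0.5778 × 3.29) = 35.697715 rev/s
rpm = 60·n = 2141.862909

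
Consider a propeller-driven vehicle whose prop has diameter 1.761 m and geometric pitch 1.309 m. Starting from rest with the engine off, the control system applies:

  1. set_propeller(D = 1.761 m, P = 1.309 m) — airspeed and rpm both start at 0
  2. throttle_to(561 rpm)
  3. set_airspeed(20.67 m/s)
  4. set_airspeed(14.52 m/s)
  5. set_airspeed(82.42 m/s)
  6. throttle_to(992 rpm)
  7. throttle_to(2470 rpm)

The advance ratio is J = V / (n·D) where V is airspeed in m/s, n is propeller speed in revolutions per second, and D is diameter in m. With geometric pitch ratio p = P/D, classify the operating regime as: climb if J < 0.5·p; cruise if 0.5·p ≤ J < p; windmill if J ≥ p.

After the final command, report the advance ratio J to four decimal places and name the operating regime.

set_propeller: D = 1.761 m, P = 1.309 m (p = P/D = 0.743328); state ← (V=0, rpm=0)
throttle_to(561): rpm ← 561
set_airspeed(20.67): V ← 20.67 m/s
set_airspeed(14.52): V ← 14.52 m/s
set_airspeed(82.42): V ← 82.42 m/s
throttle_to(992): rpm ← 992
throttle_to(2470): rpm ← 2470
final state: V = 82.42 m/s, rpm = 2470 → n = rpm/60 = 41.166667 rev/s
J = V / (n·D) = 82.42 / (41.166667 × 1.761) = 1.136914
regime bands: climb J<0.3717 | cruise [0.3717, 0.7433) | windmill J≥0.7433
J = 1.1369 → windmill

J = 1.1369, regime = windmill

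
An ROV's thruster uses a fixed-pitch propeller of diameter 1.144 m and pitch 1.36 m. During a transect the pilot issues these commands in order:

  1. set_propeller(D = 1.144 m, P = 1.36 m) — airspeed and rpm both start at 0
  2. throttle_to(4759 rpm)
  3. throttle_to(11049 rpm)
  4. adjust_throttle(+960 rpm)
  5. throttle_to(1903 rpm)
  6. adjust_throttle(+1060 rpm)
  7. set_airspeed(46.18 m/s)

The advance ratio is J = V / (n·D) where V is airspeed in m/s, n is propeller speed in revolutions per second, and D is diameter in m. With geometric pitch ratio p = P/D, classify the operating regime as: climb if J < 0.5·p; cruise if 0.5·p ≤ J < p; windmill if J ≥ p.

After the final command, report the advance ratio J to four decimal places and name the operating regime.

J = 0.8174, regime = cruise

set_propeller: D = 1.144 m, P = 1.36 m (p = P/D = 1.188811); state ← (V=0, rpm=0)
throttle_to(4759): rpm ← 4759
throttle_to(11049): rpm ← 11049
adjust_throttle(+960): rpm ← 11049 +960 = 12009
throttle_to(1903): rpm ← 1903
adjust_throttle(+1060): rpm ← 1903 +1060 = 2963
set_airspeed(46.18): V ← 46.18 m/s
final state: V = 46.18 m/s, rpm = 2963 → n = rpm/60 = 49.383333 rev/s
J = V / (n·D) = 46.18 / (49.383333 × 1.144) = 0.817424
regime bands: climb J<0.5944 | cruise [0.5944, 1.1888) | windmill J≥1.1888
J = 0.8174 → cruise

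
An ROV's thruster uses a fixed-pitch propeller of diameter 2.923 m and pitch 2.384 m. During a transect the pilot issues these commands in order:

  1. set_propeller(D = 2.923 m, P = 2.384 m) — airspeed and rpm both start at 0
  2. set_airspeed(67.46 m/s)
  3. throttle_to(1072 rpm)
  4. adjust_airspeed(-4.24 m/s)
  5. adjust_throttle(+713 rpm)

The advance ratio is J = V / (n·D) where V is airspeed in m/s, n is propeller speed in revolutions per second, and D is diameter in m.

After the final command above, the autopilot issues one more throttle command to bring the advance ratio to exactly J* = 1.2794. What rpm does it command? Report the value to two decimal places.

set_propeller: D = 2.923 m, P = 2.384 m (p = P/D = 0.815600); state ← (V=0, rpm=0)
set_airspeed(67.46): V ← 67.46 m/s
throttle_to(1072): rpm ← 1072
adjust_airspeed(-4.24): V ← 67.46 -4.24 = 63.22 m/s
adjust_throttle(+713): rpm ← 1072 +713 = 1785
final state: V = 63.22 m/s, rpm = 1785 → n = rpm/60 = 29.750000 rev/s
target J* = 1.2794; solve J* = V/(n·D) for n: n = V/(J*·D) = 63.22/(1.2794 × 2.923) = 16.905162 rev/s
rpm = 60·n = 1014.309703

rpm = 1014.31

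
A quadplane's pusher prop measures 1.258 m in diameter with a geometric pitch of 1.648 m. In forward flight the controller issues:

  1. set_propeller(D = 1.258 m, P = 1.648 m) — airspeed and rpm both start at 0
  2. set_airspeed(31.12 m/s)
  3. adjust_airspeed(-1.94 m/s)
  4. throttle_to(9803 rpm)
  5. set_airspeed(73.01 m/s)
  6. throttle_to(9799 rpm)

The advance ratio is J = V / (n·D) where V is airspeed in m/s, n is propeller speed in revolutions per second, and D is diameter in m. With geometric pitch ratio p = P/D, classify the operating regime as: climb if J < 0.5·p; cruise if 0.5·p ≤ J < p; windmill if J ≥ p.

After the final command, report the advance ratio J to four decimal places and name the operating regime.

set_propeller: D = 1.258 m, P = 1.648 m (p = P/D = 1.310016); state ← (V=0, rpm=0)
set_airspeed(31.12): V ← 31.12 m/s
adjust_airspeed(-1.94): V ← 31.12 -1.94 = 29.18 m/s
throttle_to(9803): rpm ← 9803
set_airspeed(73.01): V ← 73.01 m/s
throttle_to(9799): rpm ← 9799
final state: V = 73.01 m/s, rpm = 9799 → n = rpm/60 = 163.316667 rev/s
J = V / (n·D) = 73.01 / (163.316667 × 1.258) = 0.355362
regime bands: climb J<0.6550 | cruise [0.6550, 1.3100) | windmill J≥1.3100
J = 0.3554 → climb

J = 0.3554, regime = climb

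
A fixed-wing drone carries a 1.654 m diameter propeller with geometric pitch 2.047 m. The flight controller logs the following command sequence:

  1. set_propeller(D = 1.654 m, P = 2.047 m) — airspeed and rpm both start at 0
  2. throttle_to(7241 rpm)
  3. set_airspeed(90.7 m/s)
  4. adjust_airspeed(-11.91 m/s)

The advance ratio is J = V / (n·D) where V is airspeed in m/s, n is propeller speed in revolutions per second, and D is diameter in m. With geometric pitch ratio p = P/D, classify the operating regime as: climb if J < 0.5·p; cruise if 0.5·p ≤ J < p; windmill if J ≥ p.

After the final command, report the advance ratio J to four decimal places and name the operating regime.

J = 0.3947, regime = climb

set_propeller: D = 1.654 m, P = 2.047 m (p = P/D = 1.237606); state ← (V=0, rpm=0)
throttle_to(7241): rpm ← 7241
set_airspeed(90.7): V ← 90.7 m/s
adjust_airspeed(-11.91): V ← 90.7 -11.91 = 78.79 m/s
final state: V = 78.79 m/s, rpm = 7241 → n = rpm/60 = 120.683333 rev/s
J = V / (n·D) = 78.79 / (120.683333 × 1.654) = 0.394719
regime bands: climb J<0.6188 | cruise [0.6188, 1.2376) | windmill J≥1.2376
J = 0.3947 → climb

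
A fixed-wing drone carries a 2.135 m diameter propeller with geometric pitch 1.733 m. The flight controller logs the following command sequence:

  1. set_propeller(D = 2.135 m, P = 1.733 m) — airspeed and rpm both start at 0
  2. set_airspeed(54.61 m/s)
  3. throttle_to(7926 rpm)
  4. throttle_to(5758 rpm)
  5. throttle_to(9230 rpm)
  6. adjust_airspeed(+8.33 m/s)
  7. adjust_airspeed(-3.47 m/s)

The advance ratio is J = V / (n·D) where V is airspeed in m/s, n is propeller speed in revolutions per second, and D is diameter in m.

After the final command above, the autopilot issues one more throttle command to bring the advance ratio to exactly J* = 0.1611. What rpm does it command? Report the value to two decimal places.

set_propeller: D = 2.135 m, P = 1.733 m (p = P/D = 0.811710); state ← (V=0, rpm=0)
set_airspeed(54.61): V ← 54.61 m/s
throttle_to(7926): rpm ← 7926
throttle_to(5758): rpm ← 5758
throttle_to(9230): rpm ← 9230
adjust_airspeed(+8.33): V ← 54.61 +8.33 = 62.94 m/s
adjust_airspeed(-3.47): V ← 62.94 -3.47 = 59.47 m/s
final state: V = 59.47 m/s, rpm = 9230 → n = rpm/60 = 153.833333 rev/s
target J* = 0.1611; solve J* = V/(n·D) for n: n = V/(J*·D) = 59.47/(0.1611 × 2.135) = 172.903792 rev/s
rpm = 60·n = 10374.227537

rpm = 10374.23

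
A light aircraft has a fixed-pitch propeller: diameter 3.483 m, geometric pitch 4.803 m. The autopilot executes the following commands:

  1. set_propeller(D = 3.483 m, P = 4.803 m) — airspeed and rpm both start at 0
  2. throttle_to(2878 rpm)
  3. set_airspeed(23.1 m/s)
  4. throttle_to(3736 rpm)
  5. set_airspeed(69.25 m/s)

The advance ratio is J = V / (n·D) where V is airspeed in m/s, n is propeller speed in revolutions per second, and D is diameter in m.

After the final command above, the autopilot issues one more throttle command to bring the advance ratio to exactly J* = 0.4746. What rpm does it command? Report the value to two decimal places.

rpm = 2513.56

set_propeller: D = 3.483 m, P = 4.803 m (p = P/D = 1.378984); state ← (V=0, rpm=0)
throttle_to(2878): rpm ← 2878
set_airspeed(23.1): V ← 23.1 m/s
throttle_to(3736): rpm ← 3736
set_airspeed(69.25): V ← 69.25 m/s
final state: V = 69.25 m/s, rpm = 3736 → n = rpm/60 = 62.266667 rev/s
target J* = 0.4746; solve J* = V/(n·D) for n: n = V/(J*·D) = 69.25/(0.4746 × 3.483) = 41.892721 rev/s
rpm = 60·n = 2513.563260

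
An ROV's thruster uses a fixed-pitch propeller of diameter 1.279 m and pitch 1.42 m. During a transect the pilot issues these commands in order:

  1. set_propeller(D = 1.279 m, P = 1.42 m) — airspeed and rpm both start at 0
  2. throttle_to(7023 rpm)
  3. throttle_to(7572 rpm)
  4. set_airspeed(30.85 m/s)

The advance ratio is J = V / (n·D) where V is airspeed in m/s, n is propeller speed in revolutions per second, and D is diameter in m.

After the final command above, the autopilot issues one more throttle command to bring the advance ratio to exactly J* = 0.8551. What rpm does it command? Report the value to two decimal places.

set_propeller: D = 1.279 m, P = 1.42 m (p = P/D = 1.110242); state ← (V=0, rpm=0)
throttle_to(7023): rpm ← 7023
throttle_to(7572): rpm ← 7572
set_airspeed(30.85): V ← 30.85 m/s
final state: V = 30.85 m/s, rpm = 7572 → n = rpm/60 = 126.200000 rev/s
target J* = 0.8551; solve J* = V/(n·D) for n: n = V/(J*·D) = 30.85/(0.8551 × 1.279) = 28.207703 rev/s
rpm = 60·n = 1692.462161

rpm = 1692.46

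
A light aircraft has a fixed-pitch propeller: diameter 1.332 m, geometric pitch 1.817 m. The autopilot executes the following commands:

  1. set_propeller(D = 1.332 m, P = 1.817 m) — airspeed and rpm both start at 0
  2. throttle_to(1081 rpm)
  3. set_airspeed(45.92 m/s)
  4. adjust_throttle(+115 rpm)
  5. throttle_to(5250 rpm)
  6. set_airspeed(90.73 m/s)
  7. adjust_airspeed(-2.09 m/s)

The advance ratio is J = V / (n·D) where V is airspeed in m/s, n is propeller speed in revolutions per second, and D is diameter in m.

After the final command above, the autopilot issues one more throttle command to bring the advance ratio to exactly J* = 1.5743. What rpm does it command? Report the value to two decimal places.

rpm = 2536.23

set_propeller: D = 1.332 m, P = 1.817 m (p = P/D = 1.364114); state ← (V=0, rpm=0)
throttle_to(1081): rpm ← 1081
set_airspeed(45.92): V ← 45.92 m/s
adjust_throttle(+115): rpm ← 1081 +115 = 1196
throttle_to(5250): rpm ← 5250
set_airspeed(90.73): V ← 90.73 m/s
adjust_airspeed(-2.09): V ← 90.73 -2.09 = 88.64 m/s
final state: V = 88.64 m/s, rpm = 5250 → n = rpm/60 = 87.500000 rev/s
target J* = 1.5743; solve J* = V/(n·D) for n: n = V/(J*·D) = 88.64/(1.5743 × 1.332) = 42.270563 rev/s
rpm = 60·n = 2536.233750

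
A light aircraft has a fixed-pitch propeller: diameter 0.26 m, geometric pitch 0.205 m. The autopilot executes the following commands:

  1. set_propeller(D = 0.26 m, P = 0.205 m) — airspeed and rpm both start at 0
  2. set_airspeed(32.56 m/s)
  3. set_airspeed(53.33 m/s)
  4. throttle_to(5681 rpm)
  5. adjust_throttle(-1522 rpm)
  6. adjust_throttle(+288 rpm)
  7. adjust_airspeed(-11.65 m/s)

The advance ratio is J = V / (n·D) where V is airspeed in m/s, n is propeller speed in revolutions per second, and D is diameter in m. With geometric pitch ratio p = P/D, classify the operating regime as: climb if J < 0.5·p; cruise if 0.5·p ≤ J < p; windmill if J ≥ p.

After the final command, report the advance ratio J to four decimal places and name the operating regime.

set_propeller: D = 0.26 m, P = 0.205 m (p = P/D = 0.788462); state ← (V=0, rpm=0)
set_airspeed(32.56): V ← 32.56 m/s
set_airspeed(53.33): V ← 53.33 m/s
throttle_to(5681): rpm ← 5681
adjust_throttle(-1522): rpm ← 5681 -1522 = 4159
adjust_throttle(+288): rpm ← 4159 +288 = 4447
adjust_airspeed(-11.65): V ← 53.33 -11.65 = 41.68 m/s
final state: V = 41.68 m/s, rpm = 4447 → n = rpm/60 = 74.116667 rev/s
J = V / (n·D) = 41.68 / (74.116667 × 0.26) = 2.162910
regime bands: climb J<0.3942 | cruise [0.3942, 0.7885) | windmill J≥0.7885
J = 2.1629 → windmill

J = 2.1629, regime = windmill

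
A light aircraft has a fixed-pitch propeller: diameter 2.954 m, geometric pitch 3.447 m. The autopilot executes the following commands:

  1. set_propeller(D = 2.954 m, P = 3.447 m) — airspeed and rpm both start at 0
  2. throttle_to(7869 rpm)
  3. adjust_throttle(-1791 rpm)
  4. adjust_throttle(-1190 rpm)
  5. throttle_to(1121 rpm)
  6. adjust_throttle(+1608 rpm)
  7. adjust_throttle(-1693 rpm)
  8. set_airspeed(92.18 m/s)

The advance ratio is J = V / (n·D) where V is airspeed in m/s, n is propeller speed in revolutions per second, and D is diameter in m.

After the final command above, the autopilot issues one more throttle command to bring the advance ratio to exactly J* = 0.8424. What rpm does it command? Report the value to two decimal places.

rpm = 2222.59

set_propeller: D = 2.954 m, P = 3.447 m (p = P/D = 1.166892); state ← (V=0, rpm=0)
throttle_to(7869): rpm ← 7869
adjust_throttle(-1791): rpm ← 7869 -1791 = 6078
adjust_throttle(-1190): rpm ← 6078 -1190 = 4888
throttle_to(1121): rpm ← 1121
adjust_throttle(+1608): rpm ← 1121 +1608 = 2729
adjust_throttle(-1693): rpm ← 2729 -1693 = 1036
set_airspeed(92.18): V ← 92.18 m/s
final state: V = 92.18 m/s, rpm = 1036 → n = rpm/60 = 17.266667 rev/s
target J* = 0.8424; solve J* = V/(n·D) for n: n = V/(J*·D) = 92.18/(0.8424 × 2.954) = 37.043145 rev/s
rpm = 60·n = 2222.588715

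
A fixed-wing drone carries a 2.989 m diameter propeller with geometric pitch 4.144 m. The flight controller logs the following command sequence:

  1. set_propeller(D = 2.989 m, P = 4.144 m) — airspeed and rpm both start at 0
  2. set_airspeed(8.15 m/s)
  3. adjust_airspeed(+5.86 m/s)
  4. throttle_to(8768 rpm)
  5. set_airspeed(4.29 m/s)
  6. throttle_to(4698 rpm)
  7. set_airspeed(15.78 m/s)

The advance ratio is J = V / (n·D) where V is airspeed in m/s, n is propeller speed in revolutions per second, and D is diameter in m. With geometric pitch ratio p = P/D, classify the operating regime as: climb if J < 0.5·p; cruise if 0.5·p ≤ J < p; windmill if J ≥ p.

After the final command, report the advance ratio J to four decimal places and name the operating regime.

J = 0.0674, regime = climb

set_propeller: D = 2.989 m, P = 4.144 m (p = P/D = 1.386417); state ← (V=0, rpm=0)
set_airspeed(8.15): V ← 8.15 m/s
adjust_airspeed(+5.86): V ← 8.15 +5.86 = 14.01 m/s
throttle_to(8768): rpm ← 8768
set_airspeed(4.29): V ← 4.29 m/s
throttle_to(4698): rpm ← 4698
set_airspeed(15.78): V ← 15.78 m/s
final state: V = 15.78 m/s, rpm = 4698 → n = rpm/60 = 78.300000 rev/s
J = V / (n·D) = 15.78 / (78.300000 × 2.989) = 0.067425
regime bands: climb J<0.6932 | cruise [0.6932, 1.3864) | windmill J≥1.3864
J = 0.0674 → climb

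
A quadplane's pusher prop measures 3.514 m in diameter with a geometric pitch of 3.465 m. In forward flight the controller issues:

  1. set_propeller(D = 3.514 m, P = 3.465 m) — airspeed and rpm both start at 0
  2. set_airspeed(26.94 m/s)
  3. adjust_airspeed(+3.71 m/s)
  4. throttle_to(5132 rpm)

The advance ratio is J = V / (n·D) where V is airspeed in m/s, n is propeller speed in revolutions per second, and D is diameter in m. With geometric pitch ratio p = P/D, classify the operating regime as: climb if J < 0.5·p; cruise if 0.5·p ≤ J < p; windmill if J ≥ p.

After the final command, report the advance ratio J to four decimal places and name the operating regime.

J = 0.1020, regime = climb

set_propeller: D = 3.514 m, P = 3.465 m (p = P/D = 0.986056); state ← (V=0, rpm=0)
set_airspeed(26.94): V ← 26.94 m/s
adjust_airspeed(+3.71): V ← 26.94 +3.71 = 30.65 m/s
throttle_to(5132): rpm ← 5132
final state: V = 30.65 m/s, rpm = 5132 → n = rpm/60 = 85.533333 rev/s
J = V / (n·D) = 30.65 / (85.533333 × 3.514) = 0.101975
regime bands: climb J<0.4930 | cruise [0.4930, 0.9861) | windmill J≥0.9861
J = 0.1020 → climb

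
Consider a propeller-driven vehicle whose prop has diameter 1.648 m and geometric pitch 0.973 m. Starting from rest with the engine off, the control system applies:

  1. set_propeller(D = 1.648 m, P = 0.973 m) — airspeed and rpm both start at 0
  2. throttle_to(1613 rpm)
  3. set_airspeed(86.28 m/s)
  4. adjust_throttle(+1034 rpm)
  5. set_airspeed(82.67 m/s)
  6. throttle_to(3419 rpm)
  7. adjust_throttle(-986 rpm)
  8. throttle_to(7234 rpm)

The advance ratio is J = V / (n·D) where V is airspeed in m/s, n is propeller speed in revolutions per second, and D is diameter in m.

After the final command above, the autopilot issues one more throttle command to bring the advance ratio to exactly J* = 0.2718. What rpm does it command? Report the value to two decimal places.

rpm = 11073.69

set_propeller: D = 1.648 m, P = 0.973 m (p = P/D = 0.590413); state ← (V=0, rpm=0)
throttle_to(1613): rpm ← 1613
set_airspeed(86.28): V ← 86.28 m/s
adjust_throttle(+1034): rpm ← 1613 +1034 = 2647
set_airspeed(82.67): V ← 82.67 m/s
throttle_to(3419): rpm ← 3419
adjust_throttle(-986): rpm ← 3419 -986 = 2433
throttle_to(7234): rpm ← 7234
final state: V = 82.67 m/s, rpm = 7234 → n = rpm/60 = 120.566667 rev/s
target J* = 0.2718; solve J* = V/(n·D) for n: n = V/(J*·D) = 82.67/(0.2718 × 1.648) = 184.561571 rev/s
rpm = 60·n = 11073.694250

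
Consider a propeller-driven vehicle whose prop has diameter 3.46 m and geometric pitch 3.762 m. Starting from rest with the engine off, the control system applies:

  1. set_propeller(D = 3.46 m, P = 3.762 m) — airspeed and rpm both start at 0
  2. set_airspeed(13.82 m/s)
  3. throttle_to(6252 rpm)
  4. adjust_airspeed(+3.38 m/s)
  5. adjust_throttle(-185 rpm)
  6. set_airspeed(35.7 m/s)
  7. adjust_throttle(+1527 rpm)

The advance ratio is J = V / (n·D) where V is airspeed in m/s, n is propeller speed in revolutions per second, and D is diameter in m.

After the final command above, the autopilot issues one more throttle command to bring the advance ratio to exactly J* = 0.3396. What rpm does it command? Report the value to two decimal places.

set_propeller: D = 3.46 m, P = 3.762 m (p = P/D = 1.087283); state ← (V=0, rpm=0)
set_airspeed(13.82): V ← 13.82 m/s
throttle_to(6252): rpm ← 6252
adjust_airspeed(+3.38): V ← 13.82 +3.38 = 17.2 m/s
adjust_throttle(-185): rpm ← 6252 -185 = 6067
set_airspeed(35.7): V ← 35.7 m/s
adjust_throttle(+1527): rpm ← 6067 +1527 = 7594
final state: V = 35.7 m/s, rpm = 7594 → n = rpm/60 = 126.566667 rev/s
target J* = 0.3396; solve J* = V/(n·D) for n: n = V/(J*·D) = 35.7/(0.3396 × 3.46) = 30.382565 rev/s
rpm = 60·n = 1822.953900

rpm = 1822.95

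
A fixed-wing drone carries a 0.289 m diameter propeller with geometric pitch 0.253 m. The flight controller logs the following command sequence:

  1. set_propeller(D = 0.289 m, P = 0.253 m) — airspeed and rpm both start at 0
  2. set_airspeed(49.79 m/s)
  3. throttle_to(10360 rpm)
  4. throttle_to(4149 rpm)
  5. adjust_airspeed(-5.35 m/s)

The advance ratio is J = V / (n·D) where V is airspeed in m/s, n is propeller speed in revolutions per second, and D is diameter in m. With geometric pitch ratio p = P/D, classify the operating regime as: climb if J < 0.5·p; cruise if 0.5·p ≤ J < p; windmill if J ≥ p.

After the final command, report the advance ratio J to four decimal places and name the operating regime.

set_propeller: D = 0.289 m, P = 0.253 m (p = P/D = 0.875433); state ← (V=0, rpm=0)
set_airspeed(49.79): V ← 49.79 m/s
throttle_to(10360): rpm ← 10360
throttle_to(4149): rpm ← 4149
adjust_airspeed(-5.35): V ← 49.79 -5.35 = 44.44 m/s
final state: V = 44.44 m/s, rpm = 4149 → n = rpm/60 = 69.150000 rev/s
J = V / (n·D) = 44.44 / (69.150000 × 0.289) = 2.223740
regime bands: climb J<0.4377 | cruise [0.4377, 0.8754) | windmill J≥0.8754
J = 2.2237 → windmill

J = 2.2237, regime = windmill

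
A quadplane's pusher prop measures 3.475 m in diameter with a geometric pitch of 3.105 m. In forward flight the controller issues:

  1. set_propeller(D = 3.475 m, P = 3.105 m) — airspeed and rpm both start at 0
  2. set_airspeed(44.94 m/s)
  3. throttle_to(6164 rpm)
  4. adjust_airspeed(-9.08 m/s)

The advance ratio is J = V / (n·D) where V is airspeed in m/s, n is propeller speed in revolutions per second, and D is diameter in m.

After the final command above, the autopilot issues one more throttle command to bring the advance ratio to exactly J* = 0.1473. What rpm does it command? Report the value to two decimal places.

rpm = 4203.43

set_propeller: D = 3.475 m, P = 3.105 m (p = P/D = 0.893525); state ← (V=0, rpm=0)
set_airspeed(44.94): V ← 44.94 m/s
throttle_to(6164): rpm ← 6164
adjust_airspeed(-9.08): V ← 44.94 -9.08 = 35.86 m/s
final state: V = 35.86 m/s, rpm = 6164 → n = rpm/60 = 102.733333 rev/s
target J* = 0.1473; solve J* = V/(n·D) for n: n = V/(J*·D) = 35.86/(0.1473 × 3.475) = 70.057193 rev/s
rpm = 60·n = 4203.431552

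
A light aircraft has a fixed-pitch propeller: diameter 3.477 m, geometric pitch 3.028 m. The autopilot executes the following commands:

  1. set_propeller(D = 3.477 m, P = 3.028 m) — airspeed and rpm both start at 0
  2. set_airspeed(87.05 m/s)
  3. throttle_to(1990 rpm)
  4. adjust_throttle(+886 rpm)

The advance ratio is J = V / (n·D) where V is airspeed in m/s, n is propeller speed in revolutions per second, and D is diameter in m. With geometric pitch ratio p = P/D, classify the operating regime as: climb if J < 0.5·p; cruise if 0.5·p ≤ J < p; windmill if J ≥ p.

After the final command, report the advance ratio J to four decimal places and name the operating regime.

J = 0.5223, regime = cruise

set_propeller: D = 3.477 m, P = 3.028 m (p = P/D = 0.870866); state ← (V=0, rpm=0)
set_airspeed(87.05): V ← 87.05 m/s
throttle_to(1990): rpm ← 1990
adjust_throttle(+886): rpm ← 1990 +886 = 2876
final state: V = 87.05 m/s, rpm = 2876 → n = rpm/60 = 47.933333 rev/s
J = V / (n·D) = 87.05 / (47.933333 × 3.477) = 0.522308
regime bands: climb J<0.4354 | cruise [0.4354, 0.8709) | windmill J≥0.8709
J = 0.5223 → cruise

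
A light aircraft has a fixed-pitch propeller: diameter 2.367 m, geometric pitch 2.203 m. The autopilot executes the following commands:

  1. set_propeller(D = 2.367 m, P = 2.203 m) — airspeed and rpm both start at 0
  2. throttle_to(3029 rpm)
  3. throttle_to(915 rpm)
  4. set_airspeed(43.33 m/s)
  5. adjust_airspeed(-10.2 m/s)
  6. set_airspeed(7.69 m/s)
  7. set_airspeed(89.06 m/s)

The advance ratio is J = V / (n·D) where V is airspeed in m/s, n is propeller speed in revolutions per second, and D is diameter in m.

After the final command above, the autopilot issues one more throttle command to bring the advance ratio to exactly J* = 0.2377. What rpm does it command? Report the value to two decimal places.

rpm = 9497.44

set_propeller: D = 2.367 m, P = 2.203 m (p = P/D = 0.930714); state ← (V=0, rpm=0)
throttle_to(3029): rpm ← 3029
throttle_to(915): rpm ← 915
set_airspeed(43.33): V ← 43.33 m/s
adjust_airspeed(-10.2): V ← 43.33 -10.2 = 33.13 m/s
set_airspeed(7.69): V ← 7.69 m/s
set_airspeed(89.06): V ← 89.06 m/s
final state: V = 89.06 m/s, rpm = 915 → n = rpm/60 = 15.250000 rev/s
target J* = 0.2377; solve J* = V/(n·D) for n: n = V/(J*·D) = 89.06/(0.2377 × 2.367) = 158.290646 rev/s
rpm = 60·n = 9497.438752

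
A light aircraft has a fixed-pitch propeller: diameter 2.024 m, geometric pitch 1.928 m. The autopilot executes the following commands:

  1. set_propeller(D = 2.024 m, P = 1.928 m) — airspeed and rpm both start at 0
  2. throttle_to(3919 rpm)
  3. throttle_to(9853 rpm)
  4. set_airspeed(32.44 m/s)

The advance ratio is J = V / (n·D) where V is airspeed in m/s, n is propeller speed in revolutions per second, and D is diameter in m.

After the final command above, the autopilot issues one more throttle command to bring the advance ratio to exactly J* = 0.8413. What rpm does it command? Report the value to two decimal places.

rpm = 1143.06

set_propeller: D = 2.024 m, P = 1.928 m (p = P/D = 0.952569); state ← (V=0, rpm=0)
throttle_to(3919): rpm ← 3919
throttle_to(9853): rpm ← 9853
set_airspeed(32.44): V ← 32.44 m/s
final state: V = 32.44 m/s, rpm = 9853 → n = rpm/60 = 164.216667 rev/s
target J* = 0.8413; solve J* = V/(n·D) for n: n = V/(J*·D) = 32.44/(0.8413 × 2.024) = 19.051073 rev/s
rpm = 60·n = 1143.064399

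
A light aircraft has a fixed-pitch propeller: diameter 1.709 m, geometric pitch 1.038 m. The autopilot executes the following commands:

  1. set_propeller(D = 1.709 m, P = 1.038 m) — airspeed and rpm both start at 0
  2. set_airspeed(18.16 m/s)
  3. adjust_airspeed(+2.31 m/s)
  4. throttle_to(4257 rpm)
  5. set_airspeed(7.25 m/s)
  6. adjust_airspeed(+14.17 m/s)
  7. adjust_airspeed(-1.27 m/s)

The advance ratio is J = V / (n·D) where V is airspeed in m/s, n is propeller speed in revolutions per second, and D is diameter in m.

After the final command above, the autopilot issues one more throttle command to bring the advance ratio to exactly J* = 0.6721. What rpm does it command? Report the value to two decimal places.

set_propeller: D = 1.709 m, P = 1.038 m (p = P/D = 0.607373); state ← (V=0, rpm=0)
set_airspeed(18.16): V ← 18.16 m/s
adjust_airspeed(+2.31): V ← 18.16 +2.31 = 20.47 m/s
throttle_to(4257): rpm ← 4257
set_airspeed(7.25): V ← 7.25 m/s
adjust_airspeed(+14.17): V ← 7.25 +14.17 = 21.42 m/s
adjust_airspeed(-1.27): V ← 21.42 -1.27 = 20.15 m/s
final state: V = 20.15 m/s, rpm = 4257 → n = rpm/60 = 70.950000 rev/s
target J* = 0.6721; solve J* = V/(n·D) for n: n = V/(J*·D) = 20.15/(0.6721 × 1.709) = 17.542807 rev/s
rpm = 60·n = 1052.568437

rpm = 1052.57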